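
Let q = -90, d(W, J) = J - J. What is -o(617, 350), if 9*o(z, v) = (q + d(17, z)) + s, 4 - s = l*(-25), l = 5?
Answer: -13/3 ≈ -4.3333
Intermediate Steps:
d(W, J) = 0
s = 129 (s = 4 - 5*(-25) = 4 - 1*(-125) = 4 + 125 = 129)
o(z, v) = 13/3 (o(z, v) = ((-90 + 0) + 129)/9 = (-90 + 129)/9 = (1/9)*39 = 13/3)
-o(617, 350) = -1*13/3 = -13/3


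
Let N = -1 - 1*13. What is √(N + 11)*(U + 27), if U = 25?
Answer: 52*I*√3 ≈ 90.067*I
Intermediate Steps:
N = -14 (N = -1 - 13 = -14)
√(N + 11)*(U + 27) = √(-14 + 11)*(25 + 27) = √(-3)*52 = (I*√3)*52 = 52*I*√3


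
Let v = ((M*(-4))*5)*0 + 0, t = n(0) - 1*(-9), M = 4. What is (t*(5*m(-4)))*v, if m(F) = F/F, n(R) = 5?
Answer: 0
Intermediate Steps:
m(F) = 1
t = 14 (t = 5 - 1*(-9) = 5 + 9 = 14)
v = 0 (v = ((4*(-4))*5)*0 + 0 = -16*5*0 + 0 = -80*0 + 0 = 0 + 0 = 0)
(t*(5*m(-4)))*v = (14*(5*1))*0 = (14*5)*0 = 70*0 = 0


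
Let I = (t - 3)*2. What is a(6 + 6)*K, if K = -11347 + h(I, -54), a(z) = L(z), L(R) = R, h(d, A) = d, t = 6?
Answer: -136092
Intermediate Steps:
I = 6 (I = (6 - 3)*2 = 3*2 = 6)
a(z) = z
K = -11341 (K = -11347 + 6 = -11341)
a(6 + 6)*K = (6 + 6)*(-11341) = 12*(-11341) = -136092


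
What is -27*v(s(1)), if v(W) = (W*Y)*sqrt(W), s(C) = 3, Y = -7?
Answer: 567*sqrt(3) ≈ 982.07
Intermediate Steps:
v(W) = -7*W**(3/2) (v(W) = (W*(-7))*sqrt(W) = (-7*W)*sqrt(W) = -7*W**(3/2))
-27*v(s(1)) = -(-189)*3**(3/2) = -(-189)*3*sqrt(3) = -(-567)*sqrt(3) = 567*sqrt(3)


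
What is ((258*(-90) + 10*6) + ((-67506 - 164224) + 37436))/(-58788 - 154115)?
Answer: 217454/212903 ≈ 1.0214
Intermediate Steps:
((258*(-90) + 10*6) + ((-67506 - 164224) + 37436))/(-58788 - 154115) = ((-23220 + 60) + (-231730 + 37436))/(-212903) = (-23160 - 194294)*(-1/212903) = -217454*(-1/212903) = 217454/212903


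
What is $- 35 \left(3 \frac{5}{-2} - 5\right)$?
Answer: $\frac{875}{2} \approx 437.5$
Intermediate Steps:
$- 35 \left(3 \frac{5}{-2} - 5\right) = - 35 \left(3 \cdot 5 \left(- \frac{1}{2}\right) - 5\right) = - 35 \left(3 \left(- \frac{5}{2}\right) - 5\right) = - 35 \left(- \frac{15}{2} - 5\right) = \left(-35\right) \left(- \frac{25}{2}\right) = \frac{875}{2}$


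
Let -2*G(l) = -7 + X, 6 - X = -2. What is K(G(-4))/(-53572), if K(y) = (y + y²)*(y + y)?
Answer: -1/214288 ≈ -4.6666e-6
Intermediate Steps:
X = 8 (X = 6 - 1*(-2) = 6 + 2 = 8)
G(l) = -½ (G(l) = -(-7 + 8)/2 = -½*1 = -½)
K(y) = 2*y*(y + y²) (K(y) = (y + y²)*(2*y) = 2*y*(y + y²))
K(G(-4))/(-53572) = (2*(-½)²*(1 - ½))/(-53572) = (2*(¼)*(½))*(-1/53572) = (¼)*(-1/53572) = -1/214288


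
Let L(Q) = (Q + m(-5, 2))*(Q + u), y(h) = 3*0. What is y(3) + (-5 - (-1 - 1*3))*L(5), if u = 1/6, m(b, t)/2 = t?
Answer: -93/2 ≈ -46.500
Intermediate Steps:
m(b, t) = 2*t
y(h) = 0
u = ⅙ ≈ 0.16667
L(Q) = (4 + Q)*(⅙ + Q) (L(Q) = (Q + 2*2)*(Q + ⅙) = (Q + 4)*(⅙ + Q) = (4 + Q)*(⅙ + Q))
y(3) + (-5 - (-1 - 1*3))*L(5) = 0 + (-5 - (-1 - 1*3))*(⅔ + 5² + (25/6)*5) = 0 + (-5 - (-1 - 3))*(⅔ + 25 + 125/6) = 0 + (-5 - 1*(-4))*(93/2) = 0 + (-5 + 4)*(93/2) = 0 - 1*93/2 = 0 - 93/2 = -93/2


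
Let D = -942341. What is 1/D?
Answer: -1/942341 ≈ -1.0612e-6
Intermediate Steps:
1/D = 1/(-942341) = -1/942341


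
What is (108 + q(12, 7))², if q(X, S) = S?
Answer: 13225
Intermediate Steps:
(108 + q(12, 7))² = (108 + 7)² = 115² = 13225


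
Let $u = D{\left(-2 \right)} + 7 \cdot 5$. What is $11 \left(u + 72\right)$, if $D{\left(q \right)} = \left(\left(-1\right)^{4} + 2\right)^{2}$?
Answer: $1276$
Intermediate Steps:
$D{\left(q \right)} = 9$ ($D{\left(q \right)} = \left(1 + 2\right)^{2} = 3^{2} = 9$)
$u = 44$ ($u = 9 + 7 \cdot 5 = 9 + 35 = 44$)
$11 \left(u + 72\right) = 11 \left(44 + 72\right) = 11 \cdot 116 = 1276$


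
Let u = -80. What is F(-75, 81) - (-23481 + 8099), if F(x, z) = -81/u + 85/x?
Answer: 3691651/240 ≈ 15382.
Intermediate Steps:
F(x, z) = 81/80 + 85/x (F(x, z) = -81/(-80) + 85/x = -81*(-1/80) + 85/x = 81/80 + 85/x)
F(-75, 81) - (-23481 + 8099) = (81/80 + 85/(-75)) - (-23481 + 8099) = (81/80 + 85*(-1/75)) - 1*(-15382) = (81/80 - 17/15) + 15382 = -29/240 + 15382 = 3691651/240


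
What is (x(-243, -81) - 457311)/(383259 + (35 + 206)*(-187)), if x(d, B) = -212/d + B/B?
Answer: -55563059/41090328 ≈ -1.3522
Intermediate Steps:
x(d, B) = 1 - 212/d (x(d, B) = -212/d + 1 = 1 - 212/d)
(x(-243, -81) - 457311)/(383259 + (35 + 206)*(-187)) = ((-212 - 243)/(-243) - 457311)/(383259 + (35 + 206)*(-187)) = (-1/243*(-455) - 457311)/(383259 + 241*(-187)) = (455/243 - 457311)/(383259 - 45067) = -111126118/243/338192 = -111126118/243*1/338192 = -55563059/41090328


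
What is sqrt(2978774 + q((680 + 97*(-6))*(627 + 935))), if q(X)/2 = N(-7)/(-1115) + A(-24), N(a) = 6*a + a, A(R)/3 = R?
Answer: 6*sqrt(102864094195)/1115 ≈ 1725.9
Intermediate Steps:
A(R) = 3*R
N(a) = 7*a
q(X) = -160462/1115 (q(X) = 2*((7*(-7))/(-1115) + 3*(-24)) = 2*(-49*(-1/1115) - 72) = 2*(49/1115 - 72) = 2*(-80231/1115) = -160462/1115)
sqrt(2978774 + q((680 + 97*(-6))*(627 + 935))) = sqrt(2978774 - 160462/1115) = sqrt(3321172548/1115) = 6*sqrt(102864094195)/1115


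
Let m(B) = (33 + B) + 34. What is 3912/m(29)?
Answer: 163/4 ≈ 40.750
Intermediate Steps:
m(B) = 67 + B
3912/m(29) = 3912/(67 + 29) = 3912/96 = 3912*(1/96) = 163/4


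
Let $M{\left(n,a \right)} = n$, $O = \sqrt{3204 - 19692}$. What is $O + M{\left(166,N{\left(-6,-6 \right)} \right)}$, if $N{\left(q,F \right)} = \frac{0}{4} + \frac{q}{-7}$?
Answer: $166 + 6 i \sqrt{458} \approx 166.0 + 128.41 i$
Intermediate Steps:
$N{\left(q,F \right)} = - \frac{q}{7}$ ($N{\left(q,F \right)} = 0 \cdot \frac{1}{4} + q \left(- \frac{1}{7}\right) = 0 - \frac{q}{7} = - \frac{q}{7}$)
$O = 6 i \sqrt{458}$ ($O = \sqrt{3204 - 19692} = \sqrt{-16488} = 6 i \sqrt{458} \approx 128.41 i$)
$O + M{\left(166,N{\left(-6,-6 \right)} \right)} = 6 i \sqrt{458} + 166 = 166 + 6 i \sqrt{458}$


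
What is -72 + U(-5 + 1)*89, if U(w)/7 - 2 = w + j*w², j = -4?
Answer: -41190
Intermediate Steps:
U(w) = 14 - 28*w² + 7*w (U(w) = 14 + 7*(w - 4*w²) = 14 + (-28*w² + 7*w) = 14 - 28*w² + 7*w)
-72 + U(-5 + 1)*89 = -72 + (14 - 28*(-5 + 1)² + 7*(-5 + 1))*89 = -72 + (14 - 28*(-4)² + 7*(-4))*89 = -72 + (14 - 28*16 - 28)*89 = -72 + (14 - 448 - 28)*89 = -72 - 462*89 = -72 - 41118 = -41190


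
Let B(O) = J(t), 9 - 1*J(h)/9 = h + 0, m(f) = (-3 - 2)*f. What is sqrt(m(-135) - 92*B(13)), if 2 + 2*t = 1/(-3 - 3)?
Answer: I*sqrt(7674) ≈ 87.601*I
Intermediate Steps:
t = -13/12 (t = -1 + 1/(2*(-3 - 3)) = -1 + (1/2)/(-6) = -1 + (1/2)*(-1/6) = -1 - 1/12 = -13/12 ≈ -1.0833)
m(f) = -5*f
J(h) = 81 - 9*h (J(h) = 81 - 9*(h + 0) = 81 - 9*h)
B(O) = 363/4 (B(O) = 81 - 9*(-13/12) = 81 + 39/4 = 363/4)
sqrt(m(-135) - 92*B(13)) = sqrt(-5*(-135) - 92*363/4) = sqrt(675 - 8349) = sqrt(-7674) = I*sqrt(7674)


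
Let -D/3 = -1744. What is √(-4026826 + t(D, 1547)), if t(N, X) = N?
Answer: I*√4021594 ≈ 2005.4*I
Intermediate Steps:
D = 5232 (D = -3*(-1744) = 5232)
√(-4026826 + t(D, 1547)) = √(-4026826 + 5232) = √(-4021594) = I*√4021594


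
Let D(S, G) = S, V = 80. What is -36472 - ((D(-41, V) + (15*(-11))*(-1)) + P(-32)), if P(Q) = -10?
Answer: -36586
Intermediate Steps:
-36472 - ((D(-41, V) + (15*(-11))*(-1)) + P(-32)) = -36472 - ((-41 + (15*(-11))*(-1)) - 10) = -36472 - ((-41 - 165*(-1)) - 10) = -36472 - ((-41 + 165) - 10) = -36472 - (124 - 10) = -36472 - 1*114 = -36472 - 114 = -36586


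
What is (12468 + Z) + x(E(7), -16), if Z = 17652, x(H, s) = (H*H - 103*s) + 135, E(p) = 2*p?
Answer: 32099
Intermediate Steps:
x(H, s) = 135 + H**2 - 103*s (x(H, s) = (H**2 - 103*s) + 135 = 135 + H**2 - 103*s)
(12468 + Z) + x(E(7), -16) = (12468 + 17652) + (135 + (2*7)**2 - 103*(-16)) = 30120 + (135 + 14**2 + 1648) = 30120 + (135 + 196 + 1648) = 30120 + 1979 = 32099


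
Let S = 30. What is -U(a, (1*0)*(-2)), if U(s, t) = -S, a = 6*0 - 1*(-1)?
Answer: 30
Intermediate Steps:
a = 1 (a = 0 + 1 = 1)
U(s, t) = -30 (U(s, t) = -1*30 = -30)
-U(a, (1*0)*(-2)) = -1*(-30) = 30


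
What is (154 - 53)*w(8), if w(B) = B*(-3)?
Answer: -2424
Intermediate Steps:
w(B) = -3*B
(154 - 53)*w(8) = (154 - 53)*(-3*8) = 101*(-24) = -2424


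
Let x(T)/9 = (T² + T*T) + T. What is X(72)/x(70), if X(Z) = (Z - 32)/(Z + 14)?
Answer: 2/381969 ≈ 5.2360e-6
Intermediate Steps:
x(T) = 9*T + 18*T² (x(T) = 9*((T² + T*T) + T) = 9*((T² + T²) + T) = 9*(2*T² + T) = 9*(T + 2*T²) = 9*T + 18*T²)
X(Z) = (-32 + Z)/(14 + Z)
X(72)/x(70) = ((-32 + 72)/(14 + 72))/((9*70*(1 + 2*70))) = (40/86)/((9*70*(1 + 140))) = ((1/86)*40)/((9*70*141)) = (20/43)/88830 = (20/43)*(1/88830) = 2/381969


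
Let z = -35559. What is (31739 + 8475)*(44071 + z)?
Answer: 342301568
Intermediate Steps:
(31739 + 8475)*(44071 + z) = (31739 + 8475)*(44071 - 35559) = 40214*8512 = 342301568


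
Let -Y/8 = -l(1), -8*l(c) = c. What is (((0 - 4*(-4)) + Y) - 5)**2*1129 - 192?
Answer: 112708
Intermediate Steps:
l(c) = -c/8
Y = -1 (Y = -(-8)*(-1/8*1) = -(-8)*(-1)/8 = -8*1/8 = -1)
(((0 - 4*(-4)) + Y) - 5)**2*1129 - 192 = (((0 - 4*(-4)) - 1) - 5)**2*1129 - 192 = (((0 + 16) - 1) - 5)**2*1129 - 192 = ((16 - 1) - 5)**2*1129 - 192 = (15 - 5)**2*1129 - 192 = 10**2*1129 - 192 = 100*1129 - 192 = 112900 - 192 = 112708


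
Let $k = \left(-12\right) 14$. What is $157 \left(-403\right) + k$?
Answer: $-63439$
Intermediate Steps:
$k = -168$
$157 \left(-403\right) + k = 157 \left(-403\right) - 168 = -63271 - 168 = -63439$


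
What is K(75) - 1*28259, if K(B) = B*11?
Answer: -27434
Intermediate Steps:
K(B) = 11*B
K(75) - 1*28259 = 11*75 - 1*28259 = 825 - 28259 = -27434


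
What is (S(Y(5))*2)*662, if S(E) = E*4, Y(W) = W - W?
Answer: 0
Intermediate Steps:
Y(W) = 0
S(E) = 4*E
(S(Y(5))*2)*662 = ((4*0)*2)*662 = (0*2)*662 = 0*662 = 0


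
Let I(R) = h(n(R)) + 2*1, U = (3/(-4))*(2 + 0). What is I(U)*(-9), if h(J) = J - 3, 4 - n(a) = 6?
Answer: 27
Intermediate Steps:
n(a) = -2 (n(a) = 4 - 1*6 = 4 - 6 = -2)
h(J) = -3 + J
U = -3/2 (U = (3*(-¼))*2 = -¾*2 = -3/2 ≈ -1.5000)
I(R) = -3 (I(R) = (-3 - 2) + 2*1 = -5 + 2 = -3)
I(U)*(-9) = -3*(-9) = 27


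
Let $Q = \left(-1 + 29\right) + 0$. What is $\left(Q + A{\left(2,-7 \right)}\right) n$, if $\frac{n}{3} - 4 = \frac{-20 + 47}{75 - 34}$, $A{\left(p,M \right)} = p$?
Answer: $\frac{17190}{41} \approx 419.27$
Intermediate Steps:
$n = \frac{573}{41}$ ($n = 12 + 3 \frac{-20 + 47}{75 - 34} = 12 + 3 \cdot \frac{27}{41} = 12 + \frac{81}{41} = \frac{573}{41} \approx 13.976$)
$Q = 28$ ($Q = 28 + 0 = 28$)
$\left(Q + A{\left(2,-7 \right)}\right) n = \left(28 + 2\right) \frac{573}{41} = 30 \cdot \frac{573}{41} = \frac{17190}{41}$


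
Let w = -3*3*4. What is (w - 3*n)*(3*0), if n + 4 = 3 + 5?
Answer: 0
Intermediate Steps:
n = 4 (n = -4 + (3 + 5) = -4 + 8 = 4)
w = -36 (w = -9*4 = -36)
(w - 3*n)*(3*0) = (-36 - 3*4)*(3*0) = (-36 - 12)*0 = -48*0 = 0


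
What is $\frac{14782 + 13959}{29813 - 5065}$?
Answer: $\frac{28741}{24748} \approx 1.1613$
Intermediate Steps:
$\frac{14782 + 13959}{29813 - 5065} = \frac{28741}{24748}$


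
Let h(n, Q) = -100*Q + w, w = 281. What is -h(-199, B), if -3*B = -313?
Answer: 30457/3 ≈ 10152.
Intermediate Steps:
B = 313/3 (B = -⅓*(-313) = 313/3 ≈ 104.33)
h(n, Q) = 281 - 100*Q (h(n, Q) = -100*Q + 281 = 281 - 100*Q)
-h(-199, B) = -(281 - 100*313/3) = -(281 - 31300/3) = -1*(-30457/3) = 30457/3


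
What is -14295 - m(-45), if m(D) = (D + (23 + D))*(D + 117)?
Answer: -9471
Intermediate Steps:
m(D) = (23 + 2*D)*(117 + D)
-14295 - m(-45) = -14295 - (2691 + 2*(-45)² + 257*(-45)) = -14295 - (2691 + 2*2025 - 11565) = -14295 - (2691 + 4050 - 11565) = -14295 - 1*(-4824) = -14295 + 4824 = -9471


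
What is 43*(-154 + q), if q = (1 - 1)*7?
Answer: -6622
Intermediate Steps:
q = 0 (q = 0*7 = 0)
43*(-154 + q) = 43*(-154 + 0) = 43*(-154) = -6622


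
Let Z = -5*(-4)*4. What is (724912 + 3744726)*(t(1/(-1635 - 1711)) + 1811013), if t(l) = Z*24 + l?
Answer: 13556577021634123/1673 ≈ 8.1032e+12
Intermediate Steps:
Z = 80 (Z = 20*4 = 80)
t(l) = 1920 + l (t(l) = 80*24 + l = 1920 + l)
(724912 + 3744726)*(t(1/(-1635 - 1711)) + 1811013) = (724912 + 3744726)*((1920 + 1/(-1635 - 1711)) + 1811013) = 4469638*((1920 + 1/(-3346)) + 1811013) = 4469638*((1920 - 1/3346) + 1811013) = 4469638*(6424319/3346 + 1811013) = 4469638*(6066073817/3346) = 13556577021634123/1673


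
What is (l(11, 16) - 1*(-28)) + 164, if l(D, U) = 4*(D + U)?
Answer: 300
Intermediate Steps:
l(D, U) = 4*D + 4*U
(l(11, 16) - 1*(-28)) + 164 = ((4*11 + 4*16) - 1*(-28)) + 164 = ((44 + 64) + 28) + 164 = (108 + 28) + 164 = 136 + 164 = 300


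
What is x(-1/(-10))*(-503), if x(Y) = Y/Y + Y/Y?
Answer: -1006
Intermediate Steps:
x(Y) = 2 (x(Y) = 1 + 1 = 2)
x(-1/(-10))*(-503) = 2*(-503) = -1006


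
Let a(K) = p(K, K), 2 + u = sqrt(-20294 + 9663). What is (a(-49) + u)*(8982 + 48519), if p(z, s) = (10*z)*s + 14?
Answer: 1381289022 + 57501*I*sqrt(10631) ≈ 1.3813e+9 + 5.9287e+6*I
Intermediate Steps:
u = -2 + I*sqrt(10631) (u = -2 + sqrt(-20294 + 9663) = -2 + sqrt(-10631) = -2 + I*sqrt(10631) ≈ -2.0 + 103.11*I)
p(z, s) = 14 + 10*s*z (p(z, s) = 10*s*z + 14 = 14 + 10*s*z)
a(K) = 14 + 10*K**2 (a(K) = 14 + 10*K*K = 14 + 10*K**2)
(a(-49) + u)*(8982 + 48519) = ((14 + 10*(-49)**2) + (-2 + I*sqrt(10631)))*(8982 + 48519) = ((14 + 10*2401) + (-2 + I*sqrt(10631)))*57501 = ((14 + 24010) + (-2 + I*sqrt(10631)))*57501 = (24024 + (-2 + I*sqrt(10631)))*57501 = (24022 + I*sqrt(10631))*57501 = 1381289022 + 57501*I*sqrt(10631)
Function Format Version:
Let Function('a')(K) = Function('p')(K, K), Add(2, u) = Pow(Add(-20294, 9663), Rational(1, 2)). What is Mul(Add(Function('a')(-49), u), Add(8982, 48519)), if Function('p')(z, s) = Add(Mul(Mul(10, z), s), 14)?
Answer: Add(1381289022, Mul(57501, I, Pow(10631, Rational(1, 2)))) ≈ Add(1.3813e+9, Mul(5.9287e+6, I))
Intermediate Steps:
u = Add(-2, Mul(I, Pow(10631, Rational(1, 2)))) (u = Add(-2, Pow(Add(-20294, 9663), Rational(1, 2))) = Add(-2, Pow(-10631, Rational(1, 2))) = Add(-2, Mul(I, Pow(10631, Rational(1, 2)))) ≈ Add(-2.0000, Mul(103.11, I)))
Function('p')(z, s) = Add(14, Mul(10, s, z)) (Function('p')(z, s) = Add(Mul(10, s, z), 14) = Add(14, Mul(10, s, z)))
Function('a')(K) = Add(14, Mul(10, Pow(K, 2))) (Function('a')(K) = Add(14, Mul(10, K, K)) = Add(14, Mul(10, Pow(K, 2))))
Mul(Add(Function('a')(-49), u), Add(8982, 48519)) = Mul(Add(Add(14, Mul(10, Pow(-49, 2))), Add(-2, Mul(I, Pow(10631, Rational(1, 2))))), Add(8982, 48519)) = Mul(Add(Add(14, Mul(10, 2401)), Add(-2, Mul(I, Pow(10631, Rational(1, 2))))), 57501) = Mul(Add(Add(14, 24010), Add(-2, Mul(I, Pow(10631, Rational(1, 2))))), 57501) = Mul(Add(24024, Add(-2, Mul(I, Pow(10631, Rational(1, 2))))), 57501) = Mul(Add(24022, Mul(I, Pow(10631, Rational(1, 2)))), 57501) = Add(1381289022, Mul(57501, I, Pow(10631, Rational(1, 2))))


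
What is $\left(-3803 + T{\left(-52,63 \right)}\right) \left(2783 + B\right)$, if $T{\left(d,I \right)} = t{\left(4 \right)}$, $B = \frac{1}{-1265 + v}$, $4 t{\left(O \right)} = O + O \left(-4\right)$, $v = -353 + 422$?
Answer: $- \frac{6334072701}{598} \approx -1.0592 \cdot 10^{7}$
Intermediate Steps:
$v = 69$
$t{\left(O \right)} = - \frac{3 O}{4}$ ($t{\left(O \right)} = \frac{O + O \left(-4\right)}{4} = \frac{O - 4 O}{4} = \frac{\left(-3\right) O}{4} = - \frac{3 O}{4}$)
$B = - \frac{1}{1196}$ ($B = \frac{1}{-1265 + 69} = \frac{1}{-1196} = - \frac{1}{1196} \approx -0.00083612$)
$T{\left(d,I \right)} = -3$ ($T{\left(d,I \right)} = \left(- \frac{3}{4}\right) 4 = -3$)
$\left(-3803 + T{\left(-52,63 \right)}\right) \left(2783 + B\right) = \left(-3803 - 3\right) \left(2783 - \frac{1}{1196}\right) = \left(-3806\right) \frac{3328467}{1196} = - \frac{6334072701}{598}$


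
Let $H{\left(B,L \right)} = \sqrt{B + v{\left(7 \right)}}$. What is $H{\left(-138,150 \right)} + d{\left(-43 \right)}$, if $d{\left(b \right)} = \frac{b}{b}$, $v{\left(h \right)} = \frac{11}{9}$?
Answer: $1 + \frac{i \sqrt{1231}}{3} \approx 1.0 + 11.695 i$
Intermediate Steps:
$v{\left(h \right)} = \frac{11}{9}$ ($v{\left(h \right)} = 11 \cdot \frac{1}{9} = \frac{11}{9}$)
$H{\left(B,L \right)} = \sqrt{\frac{11}{9} + B}$ ($H{\left(B,L \right)} = \sqrt{B + \frac{11}{9}} = \sqrt{\frac{11}{9} + B}$)
$d{\left(b \right)} = 1$
$H{\left(-138,150 \right)} + d{\left(-43 \right)} = \frac{\sqrt{11 + 9 \left(-138\right)}}{3} + 1 = \frac{\sqrt{11 - 1242}}{3} + 1 = \frac{\sqrt{-1231}}{3} + 1 = \frac{i \sqrt{1231}}{3} + 1 = 1 + \frac{i \sqrt{1231}}{3}$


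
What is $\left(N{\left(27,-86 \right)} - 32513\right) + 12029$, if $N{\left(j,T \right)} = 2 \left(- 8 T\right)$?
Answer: $-19108$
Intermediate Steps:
$N{\left(j,T \right)} = - 16 T$
$\left(N{\left(27,-86 \right)} - 32513\right) + 12029 = \left(\left(-16\right) \left(-86\right) - 32513\right) + 12029 = \left(1376 - 32513\right) + 12029 = -31137 + 12029 = -19108$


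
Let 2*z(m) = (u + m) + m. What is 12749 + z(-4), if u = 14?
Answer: 12752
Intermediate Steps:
z(m) = 7 + m (z(m) = ((14 + m) + m)/2 = (14 + 2*m)/2 = 7 + m)
12749 + z(-4) = 12749 + (7 - 4) = 12749 + 3 = 12752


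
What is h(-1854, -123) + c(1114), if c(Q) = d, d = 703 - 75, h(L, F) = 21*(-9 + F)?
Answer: -2144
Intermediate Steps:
h(L, F) = -189 + 21*F
d = 628
c(Q) = 628
h(-1854, -123) + c(1114) = (-189 + 21*(-123)) + 628 = (-189 - 2583) + 628 = -2772 + 628 = -2144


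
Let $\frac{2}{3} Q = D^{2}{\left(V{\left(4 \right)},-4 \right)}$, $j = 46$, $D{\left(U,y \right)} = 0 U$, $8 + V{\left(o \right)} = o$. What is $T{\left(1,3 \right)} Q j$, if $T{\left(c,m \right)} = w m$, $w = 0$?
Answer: $0$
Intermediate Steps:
$V{\left(o \right)} = -8 + o$
$D{\left(U,y \right)} = 0$
$T{\left(c,m \right)} = 0$ ($T{\left(c,m \right)} = 0 m = 0$)
$Q = 0$ ($Q = \frac{3 \cdot 0^{2}}{2} = \frac{3}{2} \cdot 0 = 0$)
$T{\left(1,3 \right)} Q j = 0 \cdot 0 \cdot 46 = 0 \cdot 46 = 0$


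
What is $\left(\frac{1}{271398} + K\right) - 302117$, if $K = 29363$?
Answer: $- \frac{74024890091}{271398} \approx -2.7275 \cdot 10^{5}$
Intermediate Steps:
$\left(\frac{1}{271398} + K\right) - 302117 = \left(\frac{1}{271398} + 29363\right) - 302117 = \frac{7969059475}{271398} - 302117 = - \frac{74024890091}{271398}$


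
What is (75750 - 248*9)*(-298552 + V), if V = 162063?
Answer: -10034398302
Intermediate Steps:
(75750 - 248*9)*(-298552 + V) = (75750 - 248*9)*(-298552 + 162063) = (75750 - 2232)*(-136489) = 73518*(-136489) = -10034398302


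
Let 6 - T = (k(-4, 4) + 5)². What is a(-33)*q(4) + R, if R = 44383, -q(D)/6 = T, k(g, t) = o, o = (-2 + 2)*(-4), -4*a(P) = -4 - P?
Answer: 87113/2 ≈ 43557.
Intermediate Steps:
a(P) = 1 + P/4 (a(P) = -(-4 - P)/4 = 1 + P/4)
o = 0 (o = 0*(-4) = 0)
k(g, t) = 0
T = -19 (T = 6 - (0 + 5)² = 6 - 1*5² = 6 - 1*25 = 6 - 25 = -19)
q(D) = 114 (q(D) = -6*(-19) = 114)
a(-33)*q(4) + R = (1 + (¼)*(-33))*114 + 44383 = (1 - 33/4)*114 + 44383 = -29/4*114 + 44383 = -1653/2 + 44383 = 87113/2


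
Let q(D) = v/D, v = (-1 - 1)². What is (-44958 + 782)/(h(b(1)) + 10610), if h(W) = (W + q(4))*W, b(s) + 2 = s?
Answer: -22088/5305 ≈ -4.1636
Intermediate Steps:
b(s) = -2 + s
v = 4 (v = (-2)² = 4)
q(D) = 4/D
h(W) = W*(1 + W) (h(W) = (W + 4/4)*W = (W + 4*(¼))*W = (W + 1)*W = (1 + W)*W = W*(1 + W))
(-44958 + 782)/(h(b(1)) + 10610) = (-44958 + 782)/((-2 + 1)*(1 + (-2 + 1)) + 10610) = -44176/(-(1 - 1) + 10610) = -44176/(-1*0 + 10610) = -44176/(0 + 10610) = -44176/10610 = -44176*1/10610 = -22088/5305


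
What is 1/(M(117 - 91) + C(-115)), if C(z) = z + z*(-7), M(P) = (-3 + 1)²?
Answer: 1/694 ≈ 0.0014409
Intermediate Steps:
M(P) = 4 (M(P) = (-2)² = 4)
C(z) = -6*z (C(z) = z - 7*z = -6*z)
1/(M(117 - 91) + C(-115)) = 1/(4 - 6*(-115)) = 1/(4 + 690) = 1/694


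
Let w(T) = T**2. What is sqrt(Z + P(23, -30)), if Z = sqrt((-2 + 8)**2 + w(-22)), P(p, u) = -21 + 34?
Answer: sqrt(13 + 2*sqrt(130)) ≈ 5.9836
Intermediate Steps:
P(p, u) = 13
Z = 2*sqrt(130) (Z = sqrt((-2 + 8)**2 + (-22)**2) = sqrt(6**2 + 484) = sqrt(36 + 484) = sqrt(520) = 2*sqrt(130) ≈ 22.803)
sqrt(Z + P(23, -30)) = sqrt(2*sqrt(130) + 13) = sqrt(13 + 2*sqrt(130))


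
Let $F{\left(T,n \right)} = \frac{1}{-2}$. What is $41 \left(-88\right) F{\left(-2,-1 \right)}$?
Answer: $1804$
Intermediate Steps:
$F{\left(T,n \right)} = - \frac{1}{2}$
$41 \left(-88\right) F{\left(-2,-1 \right)} = 41 \left(-88\right) \left(- \frac{1}{2}\right) = \left(-3608\right) \left(- \frac{1}{2}\right) = 1804$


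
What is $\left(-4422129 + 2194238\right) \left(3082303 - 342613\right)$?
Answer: $-6103730693790$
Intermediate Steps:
$\left(-4422129 + 2194238\right) \left(3082303 - 342613\right) = \left(-2227891\right) 2739690 = -6103730693790$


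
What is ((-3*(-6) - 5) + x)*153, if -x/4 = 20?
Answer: -10251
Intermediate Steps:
x = -80 (x = -4*20 = -80)
((-3*(-6) - 5) + x)*153 = ((-3*(-6) - 5) - 80)*153 = ((18 - 5) - 80)*153 = (13 - 80)*153 = -67*153 = -10251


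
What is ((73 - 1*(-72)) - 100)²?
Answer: 2025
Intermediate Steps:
((73 - 1*(-72)) - 100)² = ((73 + 72) - 100)² = (145 - 100)² = 45² = 2025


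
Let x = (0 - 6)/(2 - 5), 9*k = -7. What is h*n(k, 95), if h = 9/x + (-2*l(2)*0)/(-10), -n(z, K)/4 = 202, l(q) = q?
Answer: -3636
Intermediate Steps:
k = -7/9 (k = (⅑)*(-7) = -7/9 ≈ -0.77778)
n(z, K) = -808 (n(z, K) = -4*202 = -808)
x = 2 (x = -6/(-3) = -6*(-⅓) = 2)
h = 9/2 (h = 9/2 + (-2*2*0)/(-10) = 9*(½) - 4*0*(-⅒) = 9/2 + 0*(-⅒) = 9/2 + 0 = 9/2 ≈ 4.5000)
h*n(k, 95) = (9/2)*(-808) = -3636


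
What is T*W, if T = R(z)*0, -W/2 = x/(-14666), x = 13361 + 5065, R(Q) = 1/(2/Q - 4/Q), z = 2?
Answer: 0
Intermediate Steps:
R(Q) = -Q/2 (R(Q) = 1/(-2/Q) = 1*(-Q/2) = -Q/2)
x = 18426
W = 18426/7333 (W = -36852/(-14666) = -36852*(-1)/14666 = -2*(-9213/7333) = 18426/7333 ≈ 2.5127)
T = 0 (T = -1/2*2*0 = -1*0 = 0)
T*W = 0*(18426/7333) = 0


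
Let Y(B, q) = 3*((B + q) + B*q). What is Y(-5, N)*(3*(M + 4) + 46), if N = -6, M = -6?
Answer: 2280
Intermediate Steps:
Y(B, q) = 3*B + 3*q + 3*B*q (Y(B, q) = 3*(B + q + B*q) = 3*B + 3*q + 3*B*q)
Y(-5, N)*(3*(M + 4) + 46) = (3*(-5) + 3*(-6) + 3*(-5)*(-6))*(3*(-6 + 4) + 46) = (-15 - 18 + 90)*(3*(-2) + 46) = 57*(-6 + 46) = 57*40 = 2280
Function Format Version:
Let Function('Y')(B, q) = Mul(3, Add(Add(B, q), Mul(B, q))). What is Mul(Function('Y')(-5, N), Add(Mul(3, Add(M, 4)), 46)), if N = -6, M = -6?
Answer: 2280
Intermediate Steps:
Function('Y')(B, q) = Add(Mul(3, B), Mul(3, q), Mul(3, B, q)) (Function('Y')(B, q) = Mul(3, Add(B, q, Mul(B, q))) = Add(Mul(3, B), Mul(3, q), Mul(3, B, q)))
Mul(Function('Y')(-5, N), Add(Mul(3, Add(M, 4)), 46)) = Mul(Add(Mul(3, -5), Mul(3, -6), Mul(3, -5, -6)), Add(Mul(3, Add(-6, 4)), 46)) = Mul(Add(-15, -18, 90), Add(Mul(3, -2), 46)) = Mul(57, Add(-6, 46)) = Mul(57, 40) = 2280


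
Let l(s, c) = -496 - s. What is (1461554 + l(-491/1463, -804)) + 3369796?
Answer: 7067539893/1463 ≈ 4.8309e+6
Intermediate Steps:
(1461554 + l(-491/1463, -804)) + 3369796 = (1461554 + (-496 - (-491)/1463)) + 3369796 = (1461554 + (-496 - 1*(-491/1463))) + 3369796 = (1461554 + (-496 + 491/1463)) + 3369796 = (1461554 - 725157/1463) + 3369796 = 2137528345/1463 + 3369796 = 7067539893/1463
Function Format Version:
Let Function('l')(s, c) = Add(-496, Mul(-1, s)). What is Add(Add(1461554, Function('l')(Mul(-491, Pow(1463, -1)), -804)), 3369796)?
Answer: Rational(7067539893, 1463) ≈ 4.8309e+6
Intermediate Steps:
Add(Add(1461554, Function('l')(Mul(-491, Pow(1463, -1)), -804)), 3369796) = Add(Add(1461554, Add(-496, Mul(-1, Mul(-491, Pow(1463, -1))))), 3369796) = Add(Add(1461554, Add(-496, Mul(-1, Mul(-491, Rational(1, 1463))))), 3369796) = Add(Add(1461554, Add(-496, Mul(-1, Rational(-491, 1463)))), 3369796) = Add(Add(1461554, Add(-496, Rational(491, 1463))), 3369796) = Add(Add(1461554, Rational(-725157, 1463)), 3369796) = Add(Rational(2137528345, 1463), 3369796) = Rational(7067539893, 1463)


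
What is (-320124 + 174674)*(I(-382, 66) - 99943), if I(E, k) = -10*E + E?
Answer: 14036652250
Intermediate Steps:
I(E, k) = -9*E
(-320124 + 174674)*(I(-382, 66) - 99943) = (-320124 + 174674)*(-9*(-382) - 99943) = -145450*(3438 - 99943) = -145450*(-96505) = 14036652250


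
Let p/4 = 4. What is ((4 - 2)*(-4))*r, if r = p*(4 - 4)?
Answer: 0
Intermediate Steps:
p = 16 (p = 4*4 = 16)
r = 0 (r = 16*(4 - 4) = 16*0 = 0)
((4 - 2)*(-4))*r = ((4 - 2)*(-4))*0 = (2*(-4))*0 = -8*0 = 0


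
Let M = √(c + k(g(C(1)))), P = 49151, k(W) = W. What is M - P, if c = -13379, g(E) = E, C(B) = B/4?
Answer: -49151 + I*√53515/2 ≈ -49151.0 + 115.67*I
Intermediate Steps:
C(B) = B/4 (C(B) = B*(¼) = B/4)
M = I*√53515/2 (M = √(-13379 + (¼)*1) = √(-13379 + ¼) = √(-53515/4) = I*√53515/2 ≈ 115.67*I)
M - P = I*√53515/2 - 1*49151 = I*√53515/2 - 49151 = -49151 + I*√53515/2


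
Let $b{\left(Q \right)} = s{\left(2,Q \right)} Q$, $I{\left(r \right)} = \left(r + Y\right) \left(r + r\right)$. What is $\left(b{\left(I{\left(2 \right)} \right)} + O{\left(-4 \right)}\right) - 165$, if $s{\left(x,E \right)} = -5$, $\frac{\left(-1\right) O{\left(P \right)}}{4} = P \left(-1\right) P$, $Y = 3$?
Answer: $-201$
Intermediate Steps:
$O{\left(P \right)} = 4 P^{2}$ ($O{\left(P \right)} = - 4 P \left(-1\right) P = - 4 - P P = - 4 \left(- P^{2}\right) = 4 P^{2}$)
$I{\left(r \right)} = 2 r \left(3 + r\right)$ ($I{\left(r \right)} = \left(r + 3\right) \left(r + r\right) = \left(3 + r\right) 2 r = 2 r \left(3 + r\right)$)
$b{\left(Q \right)} = - 5 Q$
$\left(b{\left(I{\left(2 \right)} \right)} + O{\left(-4 \right)}\right) - 165 = \left(- 5 \cdot 2 \cdot 2 \left(3 + 2\right) + 4 \left(-4\right)^{2}\right) - 165 = \left(- 5 \cdot 2 \cdot 2 \cdot 5 + 4 \cdot 16\right) - 165 = \left(\left(-5\right) 20 + 64\right) - 165 = \left(-100 + 64\right) - 165 = -36 - 165 = -201$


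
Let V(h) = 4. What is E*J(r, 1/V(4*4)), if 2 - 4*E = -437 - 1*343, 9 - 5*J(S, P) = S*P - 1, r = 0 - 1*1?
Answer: 16031/40 ≈ 400.77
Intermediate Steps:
r = -1 (r = 0 - 1 = -1)
J(S, P) = 2 - P*S/5 (J(S, P) = 9/5 - (S*P - 1)/5 = 9/5 - (P*S - 1)/5 = 9/5 - (-1 + P*S)/5 = 9/5 + (⅕ - P*S/5) = 2 - P*S/5)
E = 391/2 (E = ½ - (-437 - 1*343)/4 = ½ - (-437 - 343)/4 = ½ - ¼*(-780) = ½ + 195 = 391/2 ≈ 195.50)
E*J(r, 1/V(4*4)) = 391*(2 - ⅕*1/4*(-1))/2 = 391*(2 - ⅕*1*(¼)*(-1))/2 = 391*(2 - ⅕*¼*(-1))/2 = 391*(2 + 1/20)/2 = (391/2)*(41/20) = 16031/40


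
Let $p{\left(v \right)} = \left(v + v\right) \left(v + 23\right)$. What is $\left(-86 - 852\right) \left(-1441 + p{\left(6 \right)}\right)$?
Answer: $1025234$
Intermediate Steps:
$p{\left(v \right)} = 2 v \left(23 + v\right)$
$\left(-86 - 852\right) \left(-1441 + p{\left(6 \right)}\right) = \left(-86 - 852\right) \left(-1441 + 2 \cdot 6 \left(23 + 6\right)\right) = - 938 \left(-1441 + 2 \cdot 6 \cdot 29\right) = - 938 \left(-1441 + 348\right) = \left(-938\right) \left(-1093\right) = 1025234$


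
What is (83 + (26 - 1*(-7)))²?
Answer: 13456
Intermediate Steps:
(83 + (26 - 1*(-7)))² = (83 + (26 + 7))² = (83 + 33)² = 116² = 13456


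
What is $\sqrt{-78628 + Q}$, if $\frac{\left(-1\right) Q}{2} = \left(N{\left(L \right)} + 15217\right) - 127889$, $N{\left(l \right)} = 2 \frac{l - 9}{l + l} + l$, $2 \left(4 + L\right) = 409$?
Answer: $\frac{3 \sqrt{2614143461}}{401} \approx 382.51$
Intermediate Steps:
$L = \frac{401}{2}$ ($L = -4 + \frac{1}{2} \cdot 409 = -4 + \frac{409}{2} = \frac{401}{2} \approx 200.5$)
$N{\left(l \right)} = l + \frac{-9 + l}{l}$ ($N{\left(l \right)} = 2 \frac{-9 + l}{2 l} + l = \frac{-9 + l}{l} + l = l + \frac{-9 + l}{l}$)
$Q = \frac{90201377}{401}$ ($Q = - 2 \left(\left(\left(1 + \frac{401}{2} - \frac{9}{\frac{401}{2}}\right) + 15217\right) - 127889\right) = - 2 \left(\left(\left(1 + \frac{401}{2} - \frac{18}{401}\right) + 15217\right) - 127889\right) = - 2 \left(\left(\frac{161567}{802} + 15217\right) - 127889\right) = - 2 \left(\frac{12365601}{802} - 127889\right) = \left(-2\right) \left(- \frac{90201377}{802}\right) = \frac{90201377}{401} \approx 2.2494 \cdot 10^{5}$)
$\sqrt{-78628 + Q} = \sqrt{-78628 + \frac{90201377}{401}} = \sqrt{\frac{58671549}{401}} = \frac{3 \sqrt{2614143461}}{401}$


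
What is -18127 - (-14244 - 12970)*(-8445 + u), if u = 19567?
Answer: 302655981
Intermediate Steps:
-18127 - (-14244 - 12970)*(-8445 + u) = -18127 - (-14244 - 12970)*(-8445 + 19567) = -18127 - (-27214)*11122 = -18127 - 1*(-302674108) = -18127 + 302674108 = 302655981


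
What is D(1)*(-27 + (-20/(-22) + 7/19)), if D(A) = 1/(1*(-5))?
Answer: 5376/1045 ≈ 5.1445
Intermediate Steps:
D(A) = -⅕ (D(A) = 1/(-5) = -⅕)
D(1)*(-27 + (-20/(-22) + 7/19)) = -(-27 + (-20/(-22) + 7/19))/5 = -(-27 + (-20*(-1/22) + 7*(1/19)))/5 = -(-27 + (10/11 + 7/19))/5 = -(-27 + 267/209)/5 = -⅕*(-5376/209) = 5376/1045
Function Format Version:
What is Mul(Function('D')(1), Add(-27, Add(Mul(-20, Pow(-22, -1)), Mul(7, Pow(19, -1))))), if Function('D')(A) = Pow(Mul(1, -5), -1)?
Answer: Rational(5376, 1045) ≈ 5.1445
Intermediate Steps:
Function('D')(A) = Rational(-1, 5) (Function('D')(A) = Pow(-5, -1) = Rational(-1, 5))
Mul(Function('D')(1), Add(-27, Add(Mul(-20, Pow(-22, -1)), Mul(7, Pow(19, -1))))) = Mul(Rational(-1, 5), Add(-27, Add(Mul(-20, Pow(-22, -1)), Mul(7, Pow(19, -1))))) = Mul(Rational(-1, 5), Add(-27, Add(Mul(-20, Rational(-1, 22)), Mul(7, Rational(1, 19))))) = Mul(Rational(-1, 5), Add(-27, Add(Rational(10, 11), Rational(7, 19)))) = Mul(Rational(-1, 5), Add(-27, Rational(267, 209))) = Mul(Rational(-1, 5), Rational(-5376, 209)) = Rational(5376, 1045)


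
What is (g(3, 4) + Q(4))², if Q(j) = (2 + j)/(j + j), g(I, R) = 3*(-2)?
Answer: 441/16 ≈ 27.563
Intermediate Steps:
g(I, R) = -6
Q(j) = (2 + j)/(2*j) (Q(j) = (2 + j)/((2*j)) = (2 + j)*(1/(2*j)) = (2 + j)/(2*j))
(g(3, 4) + Q(4))² = (-6 + (½)*(2 + 4)/4)² = (-6 + (½)*(¼)*6)² = (-6 + ¾)² = (-21/4)² = 441/16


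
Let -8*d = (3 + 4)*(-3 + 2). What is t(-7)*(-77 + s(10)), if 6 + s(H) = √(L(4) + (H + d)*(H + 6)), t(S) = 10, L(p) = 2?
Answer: -830 + 40*√11 ≈ -697.33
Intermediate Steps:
d = 7/8 (d = -(3 + 4)*(-3 + 2)/8 = -7*(-1)/8 = -⅛*(-7) = 7/8 ≈ 0.87500)
s(H) = -6 + √(2 + (6 + H)*(7/8 + H)) (s(H) = -6 + √(2 + (H + 7/8)*(H + 6)) = -6 + √(2 + (7/8 + H)*(6 + H)) = -6 + √(2 + (6 + H)*(7/8 + H)))
t(-7)*(-77 + s(10)) = 10*(-77 + (-6 + √(116 + 16*10² + 110*10)/4)) = 10*(-77 + (-6 + √(116 + 16*100 + 1100)/4)) = 10*(-77 + (-6 + √(116 + 1600 + 1100)/4)) = 10*(-77 + (-6 + √2816/4)) = 10*(-77 + (-6 + (16*√11)/4)) = 10*(-77 + (-6 + 4*√11)) = 10*(-83 + 4*√11) = -830 + 40*√11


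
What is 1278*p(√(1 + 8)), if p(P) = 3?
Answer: 3834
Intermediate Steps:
1278*p(√(1 + 8)) = 1278*3 = 3834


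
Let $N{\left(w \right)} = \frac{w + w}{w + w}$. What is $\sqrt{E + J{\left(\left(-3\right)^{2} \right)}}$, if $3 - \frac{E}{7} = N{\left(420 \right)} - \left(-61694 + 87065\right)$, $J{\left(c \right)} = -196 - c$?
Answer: $\sqrt{177406} \approx 421.2$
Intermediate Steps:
$N{\left(w \right)} = 1$ ($N{\left(w \right)} = \frac{2 w}{2 w} = 2 w \frac{1}{2 w} = 1$)
$E = 177611$ ($E = 21 - 7 \left(1 - \left(-61694 + 87065\right)\right) = 21 - 7 \left(1 - 25371\right) = 21 - -177590 = 21 + 177590 = 177611$)
$\sqrt{E + J{\left(\left(-3\right)^{2} \right)}} = \sqrt{177611 - 205} = \sqrt{177406}$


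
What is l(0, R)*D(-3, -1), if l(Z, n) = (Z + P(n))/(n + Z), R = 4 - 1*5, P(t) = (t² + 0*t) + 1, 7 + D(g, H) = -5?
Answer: 24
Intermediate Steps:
D(g, H) = -12 (D(g, H) = -7 - 5 = -12)
P(t) = 1 + t² (P(t) = (t² + 0) + 1 = t² + 1 = 1 + t²)
R = -1 (R = 4 - 5 = -1)
l(Z, n) = (1 + Z + n²)/(Z + n) (l(Z, n) = (Z + (1 + n²))/(n + Z) = (1 + Z + n²)/(Z + n))
l(0, R)*D(-3, -1) = ((1 + 0 + (-1)²)/(0 - 1))*(-12) = ((1 + 0 + 1)/(-1))*(-12) = -1*2*(-12) = -2*(-12) = 24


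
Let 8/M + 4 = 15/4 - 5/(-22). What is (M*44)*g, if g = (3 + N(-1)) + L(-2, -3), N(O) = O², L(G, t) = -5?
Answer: 15488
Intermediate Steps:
M = -352 (M = 8/(-4 + (15/4 - 5/(-22))) = 8/(-4 + (15*(¼) - 5*(-1/22))) = 8/(-4 + (15/4 + 5/22)) = 8/(-4 + 175/44) = 8/(-1/44) = 8*(-44) = -352)
g = -1 (g = (3 + (-1)²) - 5 = (3 + 1) - 5 = 4 - 5 = -1)
(M*44)*g = -352*44*(-1) = -15488*(-1) = 15488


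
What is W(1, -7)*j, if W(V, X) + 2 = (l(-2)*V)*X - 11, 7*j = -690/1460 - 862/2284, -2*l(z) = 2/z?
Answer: 1169223/583562 ≈ 2.0036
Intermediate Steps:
l(z) = -1/z
j = -35431/291781 (j = (-690/1460 - 862/2284)/7 = (-690*1/1460 - 862*1/2284)/7 = (-69/146 - 431/1142)/7 = (⅐)*(-35431/41683) = -35431/291781 ≈ -0.12143)
W(V, X) = -13 + V*X/2 (W(V, X) = -2 + (((-1/(-2))*V)*X - 11) = -2 + (((-1*(-½))*V)*X - 11) = -2 + ((V/2)*X - 11) = -2 + (V*X/2 - 11) = -2 + (-11 + V*X/2) = -13 + V*X/2)
W(1, -7)*j = (-13 + (½)*1*(-7))*(-35431/291781) = (-13 - 7/2)*(-35431/291781) = -33/2*(-35431/291781) = 1169223/583562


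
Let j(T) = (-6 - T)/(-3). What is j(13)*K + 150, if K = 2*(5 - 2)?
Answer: 188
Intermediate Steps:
j(T) = 2 + T/3 (j(T) = (-6 - T)*(-⅓) = 2 + T/3)
K = 6 (K = 2*3 = 6)
j(13)*K + 150 = (2 + (⅓)*13)*6 + 150 = (2 + 13/3)*6 + 150 = (19/3)*6 + 150 = 38 + 150 = 188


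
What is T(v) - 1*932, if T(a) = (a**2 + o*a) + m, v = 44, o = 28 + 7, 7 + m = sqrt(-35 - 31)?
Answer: 2537 + I*sqrt(66) ≈ 2537.0 + 8.124*I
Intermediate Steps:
m = -7 + I*sqrt(66) (m = -7 + sqrt(-35 - 31) = -7 + sqrt(-66) = -7 + I*sqrt(66) ≈ -7.0 + 8.124*I)
o = 35
T(a) = -7 + a**2 + 35*a + I*sqrt(66) (T(a) = (a**2 + 35*a) + (-7 + I*sqrt(66)) = -7 + a**2 + 35*a + I*sqrt(66))
T(v) - 1*932 = (-7 + 44**2 + 35*44 + I*sqrt(66)) - 1*932 = (-7 + 1936 + 1540 + I*sqrt(66)) - 932 = (3469 + I*sqrt(66)) - 932 = 2537 + I*sqrt(66)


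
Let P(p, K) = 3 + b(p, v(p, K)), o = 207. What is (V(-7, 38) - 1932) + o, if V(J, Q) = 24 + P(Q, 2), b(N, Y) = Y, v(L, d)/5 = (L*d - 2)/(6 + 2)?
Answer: -6607/4 ≈ -1651.8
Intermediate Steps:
v(L, d) = -5/4 + 5*L*d/8 (v(L, d) = 5*((L*d - 2)/(6 + 2)) = 5*((-2 + L*d)/8) = 5*((-2 + L*d)*(⅛)) = 5*(-¼ + L*d/8) = -5/4 + 5*L*d/8)
P(p, K) = 7/4 + 5*K*p/8 (P(p, K) = 3 + (-5/4 + 5*p*K/8) = 3 + (-5/4 + 5*K*p/8) = 7/4 + 5*K*p/8)
V(J, Q) = 103/4 + 5*Q/4 (V(J, Q) = 24 + (7/4 + (5/8)*2*Q) = 24 + (7/4 + 5*Q/4) = 103/4 + 5*Q/4)
(V(-7, 38) - 1932) + o = ((103/4 + (5/4)*38) - 1932) + 207 = ((103/4 + 95/2) - 1932) + 207 = (293/4 - 1932) + 207 = -7435/4 + 207 = -6607/4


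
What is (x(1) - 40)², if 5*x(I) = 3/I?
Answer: 38809/25 ≈ 1552.4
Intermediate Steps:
x(I) = 3/(5*I) (x(I) = (3/I)/5 = 3/(5*I))
(x(1) - 40)² = ((⅗)/1 - 40)² = ((⅗)*1 - 40)² = (⅗ - 40)² = (-197/5)² = 38809/25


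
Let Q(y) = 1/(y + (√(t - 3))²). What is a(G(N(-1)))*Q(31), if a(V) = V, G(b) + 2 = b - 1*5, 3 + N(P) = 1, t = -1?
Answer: -⅓ ≈ -0.33333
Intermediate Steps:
N(P) = -2 (N(P) = -3 + 1 = -2)
G(b) = -7 + b (G(b) = -2 + (b - 1*5) = -2 + (b - 5) = -2 + (-5 + b) = -7 + b)
Q(y) = 1/(-4 + y) (Q(y) = 1/(y + (√(-1 - 3))²) = 1/(y + (√(-4))²) = 1/(y + (2*I)²) = 1/(y - 4) = 1/(-4 + y))
a(G(N(-1)))*Q(31) = (-7 - 2)/(-4 + 31) = -9/27 = -9*1/27 = -⅓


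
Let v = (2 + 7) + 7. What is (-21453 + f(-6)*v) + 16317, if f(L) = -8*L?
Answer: -4368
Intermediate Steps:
v = 16 (v = 9 + 7 = 16)
(-21453 + f(-6)*v) + 16317 = (-21453 - 8*(-6)*16) + 16317 = (-21453 + 48*16) + 16317 = (-21453 + 768) + 16317 = -20685 + 16317 = -4368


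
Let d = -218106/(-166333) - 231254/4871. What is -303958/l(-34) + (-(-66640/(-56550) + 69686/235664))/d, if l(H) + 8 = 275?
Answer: -194239029129542542824493/170626453381386425280 ≈ -1138.4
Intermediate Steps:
d = -37402777256/810208043 (d = -218106*(-1/166333) - 231254*1/4871 = 218106/166333 - 231254/4871 = -37402777256/810208043 ≈ -46.164)
l(H) = 267 (l(H) = -8 + 275 = 267)
-303958/l(-34) + (-(-66640/(-56550) + 69686/235664))/d = -303958/267 + (-(-66640/(-56550) + 69686/235664))/(-37402777256/810208043) = -303958*1/267 - (-66640*(-1/56550) + 69686*(1/235664))*(-810208043/37402777256) = -303958/267 - (6664/5655 + 34843/117832)*(-810208043/37402777256) = -303958/267 - 1*75559201/51256920*(-810208043/37402777256) = -303958/267 - 75559201/51256920*(-810208043/37402777256) = -303958/267 + 61218672372853643/1917151161588611520 = -194239029129542542824493/170626453381386425280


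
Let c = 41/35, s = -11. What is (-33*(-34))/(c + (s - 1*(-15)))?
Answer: 39270/181 ≈ 216.96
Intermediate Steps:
c = 41/35 (c = 41*(1/35) = 41/35 ≈ 1.1714)
(-33*(-34))/(c + (s - 1*(-15))) = (-33*(-34))/(41/35 + (-11 - 1*(-15))) = 1122/(41/35 + (-11 + 15)) = 1122/(41/35 + 4) = 1122/(181/35) = 1122*(35/181) = 39270/181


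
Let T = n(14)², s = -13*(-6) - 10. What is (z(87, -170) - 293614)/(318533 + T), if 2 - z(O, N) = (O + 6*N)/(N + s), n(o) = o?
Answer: -9983119/10836786 ≈ -0.92122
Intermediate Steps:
s = 68 (s = 78 - 10 = 68)
z(O, N) = 2 - (O + 6*N)/(68 + N) (z(O, N) = 2 - (O + 6*N)/(N + 68) = 2 - (O + 6*N)/(68 + N))
T = 196 (T = 14² = 196)
(z(87, -170) - 293614)/(318533 + T) = ((136 - 1*87 - 4*(-170))/(68 - 170) - 293614)/(318533 + 196) = ((136 - 87 + 680)/(-102) - 293614)/318729 = (-1/102*729 - 293614)*(1/318729) = (-243/34 - 293614)*(1/318729) = -9983119/34*1/318729 = -9983119/10836786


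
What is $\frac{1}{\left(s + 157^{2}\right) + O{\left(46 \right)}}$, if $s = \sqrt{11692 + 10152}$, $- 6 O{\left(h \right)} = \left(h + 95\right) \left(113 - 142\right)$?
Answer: $\frac{101322}{2566449545} - \frac{8 \sqrt{5461}}{2566449545} \approx 3.9249 \cdot 10^{-5}$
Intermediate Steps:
$O{\left(h \right)} = \frac{2755}{6} + \frac{29 h}{6}$ ($O{\left(h \right)} = - \frac{\left(h + 95\right) \left(113 - 142\right)}{6} = - \frac{\left(95 + h\right) \left(-29\right)}{6} = - \frac{-2755 - 29 h}{6} = \frac{2755}{6} + \frac{29 h}{6}$)
$s = 2 \sqrt{5461}$ ($s = \sqrt{21844} = 2 \sqrt{5461} \approx 147.8$)
$\frac{1}{\left(s + 157^{2}\right) + O{\left(46 \right)}} = \frac{1}{\left(2 \sqrt{5461} + 157^{2}\right) + \left(\frac{2755}{6} + \frac{29}{6} \cdot 46\right)} = \frac{1}{\left(2 \sqrt{5461} + 24649\right) + \left(\frac{2755}{6} + \frac{667}{3}\right)} = \frac{1}{\left(24649 + 2 \sqrt{5461}\right) + \frac{1363}{2}} = \frac{1}{\frac{50661}{2} + 2 \sqrt{5461}}$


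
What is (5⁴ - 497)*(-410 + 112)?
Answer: -38144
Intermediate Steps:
(5⁴ - 497)*(-410 + 112) = (625 - 497)*(-298) = 128*(-298) = -38144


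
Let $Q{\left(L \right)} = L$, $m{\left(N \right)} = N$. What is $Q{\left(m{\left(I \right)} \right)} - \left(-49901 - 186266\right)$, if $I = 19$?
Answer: $236186$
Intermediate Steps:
$Q{\left(m{\left(I \right)} \right)} - \left(-49901 - 186266\right) = 19 - \left(-49901 - 186266\right) = 19 - -236167 = 19 + 236167 = 236186$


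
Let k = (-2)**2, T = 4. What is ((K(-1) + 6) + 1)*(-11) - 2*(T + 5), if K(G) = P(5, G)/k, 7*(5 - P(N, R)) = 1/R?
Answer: -764/7 ≈ -109.14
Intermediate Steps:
P(N, R) = 5 - 1/(7*R)
k = 4
K(G) = 5/4 - 1/(28*G) (K(G) = (5 - 1/(7*G))/4 = (5 - 1/(7*G))*(1/4) = 5/4 - 1/(28*G))
((K(-1) + 6) + 1)*(-11) - 2*(T + 5) = (((1/28)*(-1 + 35*(-1))/(-1) + 6) + 1)*(-11) - 2*(4 + 5) = (((1/28)*(-1)*(-1 - 35) + 6) + 1)*(-11) - 2*9 = (((1/28)*(-1)*(-36) + 6) + 1)*(-11) - 18 = ((9/7 + 6) + 1)*(-11) - 18 = (51/7 + 1)*(-11) - 18 = (58/7)*(-11) - 18 = -638/7 - 18 = -764/7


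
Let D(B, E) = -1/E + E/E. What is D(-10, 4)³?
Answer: 27/64 ≈ 0.42188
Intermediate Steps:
D(B, E) = 1 - 1/E (D(B, E) = -1/E + 1 = 1 - 1/E)
D(-10, 4)³ = ((-1 + 4)/4)³ = ((¼)*3)³ = (¾)³ = 27/64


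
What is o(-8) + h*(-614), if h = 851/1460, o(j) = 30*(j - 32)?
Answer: -1137257/730 ≈ -1557.9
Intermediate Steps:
o(j) = -960 + 30*j (o(j) = 30*(-32 + j) = -960 + 30*j)
h = 851/1460 (h = 851*(1/1460) = 851/1460 ≈ 0.58288)
o(-8) + h*(-614) = (-960 + 30*(-8)) + (851/1460)*(-614) = (-960 - 240) - 261257/730 = -1200 - 261257/730 = -1137257/730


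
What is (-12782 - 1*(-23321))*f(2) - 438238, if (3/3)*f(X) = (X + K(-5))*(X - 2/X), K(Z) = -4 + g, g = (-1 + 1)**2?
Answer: -459316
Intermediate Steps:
g = 0 (g = 0**2 = 0)
K(Z) = -4 (K(Z) = -4 + 0 = -4)
f(X) = (-4 + X)*(X - 2/X) (f(X) = (X - 4)*(X - 2/X) = (-4 + X)*(X - 2/X))
(-12782 - 1*(-23321))*f(2) - 438238 = (-12782 - 1*(-23321))*(-2 + 2**2 - 4*2 + 8/2) - 438238 = (-12782 + 23321)*(-2 + 4 - 8 + 8*(1/2)) - 438238 = 10539*(-2 + 4 - 8 + 4) - 438238 = 10539*(-2) - 438238 = -21078 - 438238 = -459316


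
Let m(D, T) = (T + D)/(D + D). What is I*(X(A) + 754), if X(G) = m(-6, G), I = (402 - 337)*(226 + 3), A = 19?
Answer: 134485975/12 ≈ 1.1207e+7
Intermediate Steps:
m(D, T) = (D + T)/(2*D) (m(D, T) = (D + T)/((2*D)) = (D + T)*(1/(2*D)) = (D + T)/(2*D))
I = 14885 (I = 65*229 = 14885)
X(G) = ½ - G/12 (X(G) = (½)*(-6 + G)/(-6) = (½)*(-⅙)*(-6 + G) = ½ - G/12)
I*(X(A) + 754) = 14885*((½ - 1/12*19) + 754) = 14885*((½ - 19/12) + 754) = 14885*(-13/12 + 754) = 14885*(9035/12) = 134485975/12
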